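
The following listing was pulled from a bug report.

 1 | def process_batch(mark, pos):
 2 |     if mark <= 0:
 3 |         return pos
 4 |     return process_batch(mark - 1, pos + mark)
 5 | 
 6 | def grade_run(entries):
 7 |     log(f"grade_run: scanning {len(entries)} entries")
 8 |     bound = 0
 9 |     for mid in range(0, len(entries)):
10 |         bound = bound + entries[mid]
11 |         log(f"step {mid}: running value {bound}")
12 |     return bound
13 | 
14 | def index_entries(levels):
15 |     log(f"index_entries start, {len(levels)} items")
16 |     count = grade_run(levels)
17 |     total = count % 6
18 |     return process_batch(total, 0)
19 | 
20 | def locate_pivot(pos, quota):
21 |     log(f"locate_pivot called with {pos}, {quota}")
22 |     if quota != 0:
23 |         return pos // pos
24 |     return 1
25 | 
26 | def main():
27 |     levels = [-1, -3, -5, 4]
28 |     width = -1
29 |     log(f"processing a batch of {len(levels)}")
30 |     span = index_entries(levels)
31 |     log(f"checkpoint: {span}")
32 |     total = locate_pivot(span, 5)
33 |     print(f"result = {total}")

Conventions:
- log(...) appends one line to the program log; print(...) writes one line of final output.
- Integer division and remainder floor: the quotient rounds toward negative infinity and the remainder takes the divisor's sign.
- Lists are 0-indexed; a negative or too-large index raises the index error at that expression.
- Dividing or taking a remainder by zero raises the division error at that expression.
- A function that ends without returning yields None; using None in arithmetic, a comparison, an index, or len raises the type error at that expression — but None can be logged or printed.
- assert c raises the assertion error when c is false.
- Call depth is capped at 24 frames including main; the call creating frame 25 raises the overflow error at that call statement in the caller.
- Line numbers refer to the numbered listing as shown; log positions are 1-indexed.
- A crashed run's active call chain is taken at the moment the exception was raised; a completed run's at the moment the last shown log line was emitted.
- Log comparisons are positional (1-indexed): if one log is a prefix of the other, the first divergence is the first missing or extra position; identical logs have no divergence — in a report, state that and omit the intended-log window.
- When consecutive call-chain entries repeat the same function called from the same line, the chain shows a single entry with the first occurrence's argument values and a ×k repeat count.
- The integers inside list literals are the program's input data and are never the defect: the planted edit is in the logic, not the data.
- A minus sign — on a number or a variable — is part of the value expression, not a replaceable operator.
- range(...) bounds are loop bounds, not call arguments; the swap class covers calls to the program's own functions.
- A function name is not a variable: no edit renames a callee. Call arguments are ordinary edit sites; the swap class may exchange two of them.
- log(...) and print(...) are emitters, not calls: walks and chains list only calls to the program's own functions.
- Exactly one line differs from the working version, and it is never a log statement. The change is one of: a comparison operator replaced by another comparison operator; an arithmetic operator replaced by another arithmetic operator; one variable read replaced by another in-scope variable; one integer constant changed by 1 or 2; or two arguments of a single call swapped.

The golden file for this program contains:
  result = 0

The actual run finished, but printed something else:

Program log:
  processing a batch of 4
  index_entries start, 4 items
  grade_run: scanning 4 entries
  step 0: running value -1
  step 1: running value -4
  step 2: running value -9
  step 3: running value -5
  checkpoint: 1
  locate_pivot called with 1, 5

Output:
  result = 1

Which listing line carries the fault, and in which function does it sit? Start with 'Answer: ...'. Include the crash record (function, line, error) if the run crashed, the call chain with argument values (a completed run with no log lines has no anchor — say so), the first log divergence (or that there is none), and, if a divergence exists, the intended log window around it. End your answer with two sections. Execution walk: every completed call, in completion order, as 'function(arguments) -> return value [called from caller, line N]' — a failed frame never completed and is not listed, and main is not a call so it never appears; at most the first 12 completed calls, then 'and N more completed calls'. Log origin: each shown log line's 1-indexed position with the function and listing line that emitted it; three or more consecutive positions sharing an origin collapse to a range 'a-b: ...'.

Answer: the defect is in locate_pivot at line 23.
Core observation: Nothing in the log betrays the bug — only the output does.
Call chain: main -> locate_pivot(1, 5) (called at line 32).
First divergence: none; the two logs match at every position.
Execution walk:
  grade_run([-1, -3, -5, 4]) -> -5  [called from index_entries, line 16]
  process_batch(0, 1) -> 1  [called from process_batch, line 4]
  process_batch(1, 0) -> 1  [called from index_entries, line 18]
  index_entries([-1, -3, -5, 4]) -> 1  [called from main, line 30]
  locate_pivot(1, 5) -> 1  [called from main, line 32]
Log origin:
  1: logged in main at line 29
  2: logged in index_entries at line 15
  3: logged in grade_run at line 7
  4-7: logged in grade_run at line 11
  8: logged in main at line 31
  9: logged in locate_pivot at line 21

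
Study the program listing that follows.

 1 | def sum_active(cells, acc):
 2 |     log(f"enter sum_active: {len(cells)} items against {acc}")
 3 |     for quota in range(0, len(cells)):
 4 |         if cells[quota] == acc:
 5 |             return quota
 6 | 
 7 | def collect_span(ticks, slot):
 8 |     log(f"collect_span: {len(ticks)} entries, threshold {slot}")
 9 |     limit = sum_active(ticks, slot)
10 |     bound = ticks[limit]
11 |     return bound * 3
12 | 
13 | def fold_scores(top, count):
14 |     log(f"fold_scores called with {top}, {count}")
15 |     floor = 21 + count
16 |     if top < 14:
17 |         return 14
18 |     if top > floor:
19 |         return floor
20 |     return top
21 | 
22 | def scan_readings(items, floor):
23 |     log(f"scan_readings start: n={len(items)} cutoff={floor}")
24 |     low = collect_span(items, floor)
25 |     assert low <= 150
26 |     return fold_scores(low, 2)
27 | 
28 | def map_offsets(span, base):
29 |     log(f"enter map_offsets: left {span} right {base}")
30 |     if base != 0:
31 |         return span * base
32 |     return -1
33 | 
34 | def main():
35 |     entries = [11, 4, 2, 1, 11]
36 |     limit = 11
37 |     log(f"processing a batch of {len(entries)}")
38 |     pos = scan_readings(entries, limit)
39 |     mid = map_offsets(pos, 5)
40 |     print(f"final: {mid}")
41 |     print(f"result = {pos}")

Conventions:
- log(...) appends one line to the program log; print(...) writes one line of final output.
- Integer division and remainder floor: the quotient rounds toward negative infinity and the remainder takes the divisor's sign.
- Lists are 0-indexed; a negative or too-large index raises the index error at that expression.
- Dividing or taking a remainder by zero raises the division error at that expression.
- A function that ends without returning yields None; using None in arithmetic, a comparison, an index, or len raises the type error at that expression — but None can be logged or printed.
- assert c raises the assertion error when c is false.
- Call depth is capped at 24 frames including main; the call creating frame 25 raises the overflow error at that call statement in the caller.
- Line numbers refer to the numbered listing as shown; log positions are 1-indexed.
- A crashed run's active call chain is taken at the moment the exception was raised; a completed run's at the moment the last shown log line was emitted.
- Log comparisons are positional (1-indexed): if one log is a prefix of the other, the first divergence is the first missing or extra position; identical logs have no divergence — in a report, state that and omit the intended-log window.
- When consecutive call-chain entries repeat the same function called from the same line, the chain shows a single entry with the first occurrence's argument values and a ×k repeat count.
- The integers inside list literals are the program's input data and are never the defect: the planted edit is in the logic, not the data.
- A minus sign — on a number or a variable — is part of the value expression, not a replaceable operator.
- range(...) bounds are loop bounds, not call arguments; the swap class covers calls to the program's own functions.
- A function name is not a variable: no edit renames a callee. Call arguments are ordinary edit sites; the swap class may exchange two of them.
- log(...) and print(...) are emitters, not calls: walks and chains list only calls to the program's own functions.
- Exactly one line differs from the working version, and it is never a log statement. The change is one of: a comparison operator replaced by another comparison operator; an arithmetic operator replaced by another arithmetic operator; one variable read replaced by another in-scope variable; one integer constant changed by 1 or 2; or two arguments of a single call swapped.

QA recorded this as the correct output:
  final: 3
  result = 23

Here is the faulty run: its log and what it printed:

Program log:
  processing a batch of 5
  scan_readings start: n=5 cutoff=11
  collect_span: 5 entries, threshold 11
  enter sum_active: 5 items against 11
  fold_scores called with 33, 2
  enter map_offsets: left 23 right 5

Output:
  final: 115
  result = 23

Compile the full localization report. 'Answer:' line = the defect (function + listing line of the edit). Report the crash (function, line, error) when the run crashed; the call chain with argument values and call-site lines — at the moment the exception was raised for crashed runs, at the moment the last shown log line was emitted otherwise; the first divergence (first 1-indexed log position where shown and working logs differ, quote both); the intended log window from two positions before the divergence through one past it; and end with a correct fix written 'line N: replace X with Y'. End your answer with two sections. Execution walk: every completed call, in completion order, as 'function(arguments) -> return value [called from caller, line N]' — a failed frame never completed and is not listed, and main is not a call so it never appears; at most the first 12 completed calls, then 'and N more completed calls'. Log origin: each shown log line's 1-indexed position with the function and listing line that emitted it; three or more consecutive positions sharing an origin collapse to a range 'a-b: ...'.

Answer: the defect is in map_offsets at line 31.
The tell: The two runs log identically and part ways only at the printed values.
Call chain: main -> map_offsets(23, 5) (called at line 39).
First divergence: none; the two logs match at every position.
Execution walk:
  sum_active([11, 4, 2, 1, 11], 11) -> 0  [called from collect_span, line 9]
  collect_span([11, 4, 2, 1, 11], 11) -> 33  [called from scan_readings, line 24]
  fold_scores(33, 2) -> 23  [called from scan_readings, line 26]
  scan_readings([11, 4, 2, 1, 11], 11) -> 23  [called from main, line 38]
  map_offsets(23, 5) -> 115  [called from main, line 39]
Log origin:
  1: logged in main at line 37
  2: logged in scan_readings at line 23
  3: logged in collect_span at line 8
  4: logged in sum_active at line 2
  5: logged in fold_scores at line 14
  6: logged in map_offsets at line 29
A correct fix: line 31: replace `*` with `%`.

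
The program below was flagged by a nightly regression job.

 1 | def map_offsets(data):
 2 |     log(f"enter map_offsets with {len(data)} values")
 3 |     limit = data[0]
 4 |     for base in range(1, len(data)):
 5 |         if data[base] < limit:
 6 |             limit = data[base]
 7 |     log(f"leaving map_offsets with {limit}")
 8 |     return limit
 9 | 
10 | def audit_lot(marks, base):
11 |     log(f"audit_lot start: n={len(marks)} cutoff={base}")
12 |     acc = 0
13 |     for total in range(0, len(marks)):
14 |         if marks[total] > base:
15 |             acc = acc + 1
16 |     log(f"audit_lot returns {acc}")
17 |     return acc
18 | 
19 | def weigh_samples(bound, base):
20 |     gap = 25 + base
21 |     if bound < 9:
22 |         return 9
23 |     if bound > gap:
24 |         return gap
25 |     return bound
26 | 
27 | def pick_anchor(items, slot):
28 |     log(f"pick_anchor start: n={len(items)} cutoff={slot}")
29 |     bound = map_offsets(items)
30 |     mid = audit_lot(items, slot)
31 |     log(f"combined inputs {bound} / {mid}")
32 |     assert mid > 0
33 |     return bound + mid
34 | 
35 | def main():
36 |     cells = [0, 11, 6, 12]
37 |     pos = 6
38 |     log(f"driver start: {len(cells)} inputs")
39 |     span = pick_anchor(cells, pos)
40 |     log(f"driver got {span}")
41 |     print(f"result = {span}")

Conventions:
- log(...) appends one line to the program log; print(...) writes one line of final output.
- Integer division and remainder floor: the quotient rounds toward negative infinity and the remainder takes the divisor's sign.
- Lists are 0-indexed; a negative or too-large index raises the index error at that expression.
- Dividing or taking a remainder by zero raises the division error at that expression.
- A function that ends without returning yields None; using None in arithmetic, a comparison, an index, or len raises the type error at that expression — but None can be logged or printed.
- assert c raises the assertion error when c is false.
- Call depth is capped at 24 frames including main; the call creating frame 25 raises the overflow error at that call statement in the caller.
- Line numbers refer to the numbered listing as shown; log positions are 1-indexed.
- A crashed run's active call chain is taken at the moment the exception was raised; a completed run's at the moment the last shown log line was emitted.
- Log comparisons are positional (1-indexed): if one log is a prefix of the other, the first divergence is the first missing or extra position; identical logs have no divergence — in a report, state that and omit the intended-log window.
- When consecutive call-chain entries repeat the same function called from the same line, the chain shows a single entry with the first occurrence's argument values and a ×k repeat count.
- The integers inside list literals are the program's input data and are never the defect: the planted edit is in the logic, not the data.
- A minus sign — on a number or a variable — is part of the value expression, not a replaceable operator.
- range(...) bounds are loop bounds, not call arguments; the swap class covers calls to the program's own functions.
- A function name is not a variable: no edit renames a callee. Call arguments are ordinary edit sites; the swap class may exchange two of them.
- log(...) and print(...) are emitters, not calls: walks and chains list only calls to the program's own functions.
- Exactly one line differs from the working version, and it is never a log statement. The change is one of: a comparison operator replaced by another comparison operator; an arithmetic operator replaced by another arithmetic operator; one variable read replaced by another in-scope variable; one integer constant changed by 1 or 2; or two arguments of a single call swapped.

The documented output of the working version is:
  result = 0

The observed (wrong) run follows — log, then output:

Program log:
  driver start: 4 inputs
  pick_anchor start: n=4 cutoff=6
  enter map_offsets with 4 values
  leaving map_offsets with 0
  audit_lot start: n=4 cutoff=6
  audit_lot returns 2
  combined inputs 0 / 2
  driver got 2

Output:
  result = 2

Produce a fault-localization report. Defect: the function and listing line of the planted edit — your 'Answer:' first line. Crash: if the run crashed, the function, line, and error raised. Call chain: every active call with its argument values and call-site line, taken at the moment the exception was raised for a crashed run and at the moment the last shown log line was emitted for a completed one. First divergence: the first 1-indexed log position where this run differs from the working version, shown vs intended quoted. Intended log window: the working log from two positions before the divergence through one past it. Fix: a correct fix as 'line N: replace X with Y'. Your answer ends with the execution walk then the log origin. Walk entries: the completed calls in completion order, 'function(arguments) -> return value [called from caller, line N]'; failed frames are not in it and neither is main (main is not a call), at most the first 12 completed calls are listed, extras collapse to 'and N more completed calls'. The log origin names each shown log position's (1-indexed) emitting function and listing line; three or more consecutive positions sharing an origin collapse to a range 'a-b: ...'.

Answer: the defect is in pick_anchor at line 33.
Core observation: The log first diverges at position 8: the faulty run prints 'driver got 2' where the working version prints 'driver got 0'.
Call chain: main.
First divergence: at position 8 the run shows 'driver got 2' where the working version logs 'driver got 0'.
Intended log window:
  6: audit_lot returns 2
  7: combined inputs 0 / 2
  8: driver got 0
Execution walk:
  map_offsets([0, 11, 6, 12]) -> 0  [called from pick_anchor, line 29]
  audit_lot([0, 11, 6, 12], 6) -> 2  [called from pick_anchor, line 30]
  pick_anchor([0, 11, 6, 12], 6) -> 2  [called from main, line 39]
Log line origins:
  1: logged in main at line 38
  2: logged in pick_anchor at line 28
  3: logged in map_offsets at line 2
  4: logged in map_offsets at line 7
  5: logged in audit_lot at line 11
  6: logged in audit_lot at line 16
  7: logged in pick_anchor at line 31
  8: logged in main at line 40
A correct fix: line 33: replace `+` with `//`.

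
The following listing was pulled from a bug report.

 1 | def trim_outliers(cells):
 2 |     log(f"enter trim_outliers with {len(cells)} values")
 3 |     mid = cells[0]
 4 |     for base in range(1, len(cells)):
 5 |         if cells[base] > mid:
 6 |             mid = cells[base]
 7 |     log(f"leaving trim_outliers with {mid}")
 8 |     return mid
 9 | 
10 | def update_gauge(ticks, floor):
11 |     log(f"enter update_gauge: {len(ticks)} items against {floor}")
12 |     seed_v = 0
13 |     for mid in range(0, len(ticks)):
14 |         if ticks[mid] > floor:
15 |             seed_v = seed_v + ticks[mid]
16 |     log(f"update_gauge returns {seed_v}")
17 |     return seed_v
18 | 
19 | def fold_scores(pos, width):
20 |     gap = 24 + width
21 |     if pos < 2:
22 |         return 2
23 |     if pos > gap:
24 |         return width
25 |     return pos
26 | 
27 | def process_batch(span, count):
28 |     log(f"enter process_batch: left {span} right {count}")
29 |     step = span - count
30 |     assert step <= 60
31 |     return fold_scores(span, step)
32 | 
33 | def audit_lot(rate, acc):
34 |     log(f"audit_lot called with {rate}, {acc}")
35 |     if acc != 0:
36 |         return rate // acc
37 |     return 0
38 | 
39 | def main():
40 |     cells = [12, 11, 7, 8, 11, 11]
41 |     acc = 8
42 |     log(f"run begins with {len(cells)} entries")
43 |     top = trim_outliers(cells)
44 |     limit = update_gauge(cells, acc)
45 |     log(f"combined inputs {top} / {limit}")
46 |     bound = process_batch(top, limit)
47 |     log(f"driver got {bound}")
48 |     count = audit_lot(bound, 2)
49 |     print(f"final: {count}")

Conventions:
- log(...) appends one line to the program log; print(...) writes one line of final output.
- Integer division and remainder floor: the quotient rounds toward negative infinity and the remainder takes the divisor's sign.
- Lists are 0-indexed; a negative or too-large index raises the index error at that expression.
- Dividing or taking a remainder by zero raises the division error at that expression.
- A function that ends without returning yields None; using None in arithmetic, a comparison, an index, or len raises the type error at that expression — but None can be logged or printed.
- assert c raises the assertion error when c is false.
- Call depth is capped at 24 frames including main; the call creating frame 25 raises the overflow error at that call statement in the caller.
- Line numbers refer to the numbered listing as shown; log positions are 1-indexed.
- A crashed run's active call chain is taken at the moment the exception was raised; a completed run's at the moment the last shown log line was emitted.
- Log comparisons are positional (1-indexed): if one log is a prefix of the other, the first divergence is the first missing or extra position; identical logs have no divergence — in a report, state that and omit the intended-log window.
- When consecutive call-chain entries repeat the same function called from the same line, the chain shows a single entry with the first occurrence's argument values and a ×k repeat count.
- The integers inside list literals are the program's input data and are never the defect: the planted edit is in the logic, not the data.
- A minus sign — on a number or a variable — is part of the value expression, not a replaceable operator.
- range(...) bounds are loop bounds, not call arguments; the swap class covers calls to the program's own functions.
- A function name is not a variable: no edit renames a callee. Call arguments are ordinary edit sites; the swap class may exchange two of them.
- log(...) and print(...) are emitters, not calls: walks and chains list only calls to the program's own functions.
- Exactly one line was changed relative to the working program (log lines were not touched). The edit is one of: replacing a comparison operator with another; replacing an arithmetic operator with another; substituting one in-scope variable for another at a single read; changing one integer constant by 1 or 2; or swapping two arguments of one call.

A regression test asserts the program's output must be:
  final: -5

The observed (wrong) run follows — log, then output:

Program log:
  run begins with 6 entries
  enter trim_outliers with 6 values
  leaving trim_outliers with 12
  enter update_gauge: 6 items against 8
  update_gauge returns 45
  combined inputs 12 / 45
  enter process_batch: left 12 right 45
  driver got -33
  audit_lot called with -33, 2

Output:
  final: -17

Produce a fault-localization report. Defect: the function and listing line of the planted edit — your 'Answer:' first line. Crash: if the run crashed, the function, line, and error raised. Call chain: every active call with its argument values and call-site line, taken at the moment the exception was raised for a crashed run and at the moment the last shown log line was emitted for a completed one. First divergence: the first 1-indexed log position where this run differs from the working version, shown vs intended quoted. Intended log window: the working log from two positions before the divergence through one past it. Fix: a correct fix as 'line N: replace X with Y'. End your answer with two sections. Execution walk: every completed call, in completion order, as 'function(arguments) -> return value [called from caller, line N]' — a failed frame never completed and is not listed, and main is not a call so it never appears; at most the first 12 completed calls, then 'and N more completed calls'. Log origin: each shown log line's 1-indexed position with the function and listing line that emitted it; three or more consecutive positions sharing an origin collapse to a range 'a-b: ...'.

Answer: the defect is in fold_scores at line 24.
Key fact: Everything matches until log position 8, which reads 'driver got -33' in place of 'driver got -9'.
Call chain: main -> audit_lot(-33, 2) (called at line 48).
First divergence: position 8 — the shown line 'driver got -33' should read 'driver got -9'.
Intended log window:
  6: combined inputs 12 / 45
  7: enter process_batch: left 12 right 45
  8: driver got -9
  9: audit_lot called with -9, 2
Execution walk:
  trim_outliers([12, 11, 7, 8, 11, 11]) -> 12  [called from main, line 43]
  update_gauge([12, 11, 7, 8, 11, 11], 8) -> 45  [called from main, line 44]
  fold_scores(12, -33) -> -33  [called from process_batch, line 31]
  process_batch(12, 45) -> -33  [called from main, line 46]
  audit_lot(-33, 2) -> -17  [called from main, line 48]
Log line origins:
  1 — main, line 42
  2 — trim_outliers, line 2
  3 — trim_outliers, line 7
  4 — update_gauge, line 11
  5 — update_gauge, line 16
  6 — main, line 45
  7 — process_batch, line 28
  8 — main, line 47
  9 — audit_lot, line 34
A correct fix: line 24: replace `width` with `gap`.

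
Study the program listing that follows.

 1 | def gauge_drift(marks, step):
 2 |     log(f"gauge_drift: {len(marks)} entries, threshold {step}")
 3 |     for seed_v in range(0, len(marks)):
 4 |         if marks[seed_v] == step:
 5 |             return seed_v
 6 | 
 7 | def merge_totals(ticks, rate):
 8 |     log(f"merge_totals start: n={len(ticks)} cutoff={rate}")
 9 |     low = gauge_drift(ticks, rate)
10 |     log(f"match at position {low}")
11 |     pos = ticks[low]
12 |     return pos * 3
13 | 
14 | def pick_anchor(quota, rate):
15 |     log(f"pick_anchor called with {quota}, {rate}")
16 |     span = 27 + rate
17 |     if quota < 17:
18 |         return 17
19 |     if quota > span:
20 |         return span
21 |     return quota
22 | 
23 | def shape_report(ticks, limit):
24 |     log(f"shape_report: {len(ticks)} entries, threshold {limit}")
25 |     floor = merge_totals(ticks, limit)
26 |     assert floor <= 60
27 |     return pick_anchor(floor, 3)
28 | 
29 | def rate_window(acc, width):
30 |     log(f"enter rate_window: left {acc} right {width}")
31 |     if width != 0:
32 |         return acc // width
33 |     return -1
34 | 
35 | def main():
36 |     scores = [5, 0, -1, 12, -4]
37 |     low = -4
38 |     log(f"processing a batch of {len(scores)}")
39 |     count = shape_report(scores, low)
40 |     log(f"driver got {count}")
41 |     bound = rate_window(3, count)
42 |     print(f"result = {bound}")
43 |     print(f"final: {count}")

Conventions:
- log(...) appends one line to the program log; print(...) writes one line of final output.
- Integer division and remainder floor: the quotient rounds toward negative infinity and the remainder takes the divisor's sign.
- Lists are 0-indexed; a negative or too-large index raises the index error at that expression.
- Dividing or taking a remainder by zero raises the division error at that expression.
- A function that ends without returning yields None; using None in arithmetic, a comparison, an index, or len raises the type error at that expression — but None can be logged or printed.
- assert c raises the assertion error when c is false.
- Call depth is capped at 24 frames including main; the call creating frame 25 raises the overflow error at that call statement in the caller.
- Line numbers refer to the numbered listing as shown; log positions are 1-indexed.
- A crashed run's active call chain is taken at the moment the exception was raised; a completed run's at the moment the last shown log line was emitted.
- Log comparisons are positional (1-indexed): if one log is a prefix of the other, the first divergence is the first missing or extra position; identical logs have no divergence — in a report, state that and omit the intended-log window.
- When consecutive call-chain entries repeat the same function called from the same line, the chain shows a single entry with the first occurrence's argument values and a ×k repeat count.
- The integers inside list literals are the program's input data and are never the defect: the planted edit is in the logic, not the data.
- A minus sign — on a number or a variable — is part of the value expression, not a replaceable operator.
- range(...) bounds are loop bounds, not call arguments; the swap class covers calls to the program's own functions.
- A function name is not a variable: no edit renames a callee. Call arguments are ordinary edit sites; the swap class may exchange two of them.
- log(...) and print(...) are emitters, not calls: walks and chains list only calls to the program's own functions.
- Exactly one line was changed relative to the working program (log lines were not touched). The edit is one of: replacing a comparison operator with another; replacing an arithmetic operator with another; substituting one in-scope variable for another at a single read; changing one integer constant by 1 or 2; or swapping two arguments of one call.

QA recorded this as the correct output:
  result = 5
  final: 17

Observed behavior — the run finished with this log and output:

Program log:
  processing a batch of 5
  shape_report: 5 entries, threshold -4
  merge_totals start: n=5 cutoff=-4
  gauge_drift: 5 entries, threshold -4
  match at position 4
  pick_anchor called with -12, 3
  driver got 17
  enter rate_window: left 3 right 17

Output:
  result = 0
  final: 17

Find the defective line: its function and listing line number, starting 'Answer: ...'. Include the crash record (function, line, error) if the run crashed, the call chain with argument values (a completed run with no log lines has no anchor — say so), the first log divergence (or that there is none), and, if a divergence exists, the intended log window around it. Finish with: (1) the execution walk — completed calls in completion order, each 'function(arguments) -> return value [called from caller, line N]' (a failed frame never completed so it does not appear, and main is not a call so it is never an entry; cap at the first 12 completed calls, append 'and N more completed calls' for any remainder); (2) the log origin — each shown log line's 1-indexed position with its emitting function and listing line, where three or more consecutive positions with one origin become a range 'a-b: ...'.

Answer: the defect is in main at line 41.
Key fact: Log line 8 is where behavior first shows: 'enter rate_window: left 3 right 17' appears instead of 'enter rate_window: left 17 right 3'.
Call chain: main -> rate_window(3, 17) (called at line 41).
First divergence: position 8 — the shown line 'enter rate_window: left 3 right 17' should read 'enter rate_window: left 17 right 3'.
Intended log window:
  6: pick_anchor called with -12, 3
  7: driver got 17
  8: enter rate_window: left 17 right 3
Execution walk:
  gauge_drift([5, 0, -1, 12, -4], -4) -> 4  [called from merge_totals, line 9]
  merge_totals([5, 0, -1, 12, -4], -4) -> -12  [called from shape_report, line 25]
  pick_anchor(-12, 3) -> 17  [called from shape_report, line 27]
  shape_report([5, 0, -1, 12, -4], -4) -> 17  [called from main, line 39]
  rate_window(3, 17) -> 0  [called from main, line 41]
Log origin:
  1: from main, line 38
  2: from shape_report, line 24
  3: from merge_totals, line 8
  4: from gauge_drift, line 2
  5: from merge_totals, line 10
  6: from pick_anchor, line 15
  7: from main, line 40
  8: from rate_window, line 30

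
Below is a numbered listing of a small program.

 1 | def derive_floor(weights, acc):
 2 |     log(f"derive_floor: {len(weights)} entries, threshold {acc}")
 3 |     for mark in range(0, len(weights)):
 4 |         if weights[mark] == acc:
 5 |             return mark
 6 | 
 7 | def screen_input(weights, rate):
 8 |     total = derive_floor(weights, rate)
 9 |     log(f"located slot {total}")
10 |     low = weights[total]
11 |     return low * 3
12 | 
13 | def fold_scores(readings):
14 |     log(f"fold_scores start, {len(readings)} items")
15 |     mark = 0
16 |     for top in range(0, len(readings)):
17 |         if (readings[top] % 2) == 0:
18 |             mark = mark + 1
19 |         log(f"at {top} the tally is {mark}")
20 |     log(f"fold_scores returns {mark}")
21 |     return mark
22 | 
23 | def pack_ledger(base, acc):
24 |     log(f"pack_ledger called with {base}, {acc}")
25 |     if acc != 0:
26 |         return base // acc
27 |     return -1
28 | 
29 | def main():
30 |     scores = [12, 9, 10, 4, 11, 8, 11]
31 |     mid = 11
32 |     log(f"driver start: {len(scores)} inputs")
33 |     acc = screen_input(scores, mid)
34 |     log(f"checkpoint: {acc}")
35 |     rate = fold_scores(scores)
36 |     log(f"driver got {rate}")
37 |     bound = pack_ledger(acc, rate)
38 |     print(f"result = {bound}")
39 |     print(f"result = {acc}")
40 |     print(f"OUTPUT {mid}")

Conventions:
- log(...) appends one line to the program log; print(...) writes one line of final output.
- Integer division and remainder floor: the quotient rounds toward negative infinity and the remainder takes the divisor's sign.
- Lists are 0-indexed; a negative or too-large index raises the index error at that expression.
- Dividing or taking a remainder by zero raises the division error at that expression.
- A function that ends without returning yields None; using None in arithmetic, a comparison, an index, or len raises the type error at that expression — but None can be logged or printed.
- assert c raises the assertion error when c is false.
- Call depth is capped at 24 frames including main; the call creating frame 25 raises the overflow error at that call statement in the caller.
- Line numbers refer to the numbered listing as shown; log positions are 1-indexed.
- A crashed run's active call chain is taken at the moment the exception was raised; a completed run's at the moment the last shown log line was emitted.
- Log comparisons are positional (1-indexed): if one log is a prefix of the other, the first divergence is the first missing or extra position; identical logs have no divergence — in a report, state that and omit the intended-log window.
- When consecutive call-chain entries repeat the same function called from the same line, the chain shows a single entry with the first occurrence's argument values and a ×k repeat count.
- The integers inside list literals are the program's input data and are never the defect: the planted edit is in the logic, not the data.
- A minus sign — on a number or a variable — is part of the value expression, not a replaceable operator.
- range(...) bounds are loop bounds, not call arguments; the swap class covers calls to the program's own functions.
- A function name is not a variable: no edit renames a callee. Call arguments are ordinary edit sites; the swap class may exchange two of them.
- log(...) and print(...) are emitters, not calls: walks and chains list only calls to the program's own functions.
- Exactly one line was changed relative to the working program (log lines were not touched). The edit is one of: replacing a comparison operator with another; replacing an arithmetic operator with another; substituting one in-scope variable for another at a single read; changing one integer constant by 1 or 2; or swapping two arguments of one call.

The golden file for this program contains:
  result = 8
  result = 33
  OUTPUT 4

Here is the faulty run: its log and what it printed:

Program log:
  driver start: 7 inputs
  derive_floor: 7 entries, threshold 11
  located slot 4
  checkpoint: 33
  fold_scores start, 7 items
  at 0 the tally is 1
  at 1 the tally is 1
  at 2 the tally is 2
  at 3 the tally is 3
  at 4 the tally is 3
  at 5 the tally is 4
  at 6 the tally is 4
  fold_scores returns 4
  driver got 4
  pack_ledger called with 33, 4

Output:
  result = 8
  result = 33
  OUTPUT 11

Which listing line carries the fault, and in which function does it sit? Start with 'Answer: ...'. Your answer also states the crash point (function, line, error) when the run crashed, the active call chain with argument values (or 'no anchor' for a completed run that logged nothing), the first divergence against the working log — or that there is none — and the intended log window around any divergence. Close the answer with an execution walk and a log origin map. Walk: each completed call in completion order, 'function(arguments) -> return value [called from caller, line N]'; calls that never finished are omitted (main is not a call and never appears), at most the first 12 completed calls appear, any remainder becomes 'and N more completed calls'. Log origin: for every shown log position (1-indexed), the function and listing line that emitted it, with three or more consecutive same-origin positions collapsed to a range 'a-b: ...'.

Answer: the defect is in main at line 40.
Key fact: Log streams are identical — the defect surfaces only in the printed output.
Call chain: main -> pack_ledger(33, 4) (called at line 37).
First divergence: none — the logs agree in full.
Execution walk:
  derive_floor([12, 9, 10, 4, 11, 8, 11], 11) -> 4  [called from screen_input, line 8]
  screen_input([12, 9, 10, 4, 11, 8, 11], 11) -> 33  [called from main, line 33]
  fold_scores([12, 9, 10, 4, 11, 8, 11]) -> 4  [called from main, line 35]
  pack_ledger(33, 4) -> 8  [called from main, line 37]
Log origin:
  1: from main, line 32
  2: from derive_floor, line 2
  3: from screen_input, line 9
  4: from main, line 34
  5: from fold_scores, line 14
  6-12: from fold_scores, line 19
  13: from fold_scores, line 20
  14: from main, line 36
  15: from pack_ledger, line 24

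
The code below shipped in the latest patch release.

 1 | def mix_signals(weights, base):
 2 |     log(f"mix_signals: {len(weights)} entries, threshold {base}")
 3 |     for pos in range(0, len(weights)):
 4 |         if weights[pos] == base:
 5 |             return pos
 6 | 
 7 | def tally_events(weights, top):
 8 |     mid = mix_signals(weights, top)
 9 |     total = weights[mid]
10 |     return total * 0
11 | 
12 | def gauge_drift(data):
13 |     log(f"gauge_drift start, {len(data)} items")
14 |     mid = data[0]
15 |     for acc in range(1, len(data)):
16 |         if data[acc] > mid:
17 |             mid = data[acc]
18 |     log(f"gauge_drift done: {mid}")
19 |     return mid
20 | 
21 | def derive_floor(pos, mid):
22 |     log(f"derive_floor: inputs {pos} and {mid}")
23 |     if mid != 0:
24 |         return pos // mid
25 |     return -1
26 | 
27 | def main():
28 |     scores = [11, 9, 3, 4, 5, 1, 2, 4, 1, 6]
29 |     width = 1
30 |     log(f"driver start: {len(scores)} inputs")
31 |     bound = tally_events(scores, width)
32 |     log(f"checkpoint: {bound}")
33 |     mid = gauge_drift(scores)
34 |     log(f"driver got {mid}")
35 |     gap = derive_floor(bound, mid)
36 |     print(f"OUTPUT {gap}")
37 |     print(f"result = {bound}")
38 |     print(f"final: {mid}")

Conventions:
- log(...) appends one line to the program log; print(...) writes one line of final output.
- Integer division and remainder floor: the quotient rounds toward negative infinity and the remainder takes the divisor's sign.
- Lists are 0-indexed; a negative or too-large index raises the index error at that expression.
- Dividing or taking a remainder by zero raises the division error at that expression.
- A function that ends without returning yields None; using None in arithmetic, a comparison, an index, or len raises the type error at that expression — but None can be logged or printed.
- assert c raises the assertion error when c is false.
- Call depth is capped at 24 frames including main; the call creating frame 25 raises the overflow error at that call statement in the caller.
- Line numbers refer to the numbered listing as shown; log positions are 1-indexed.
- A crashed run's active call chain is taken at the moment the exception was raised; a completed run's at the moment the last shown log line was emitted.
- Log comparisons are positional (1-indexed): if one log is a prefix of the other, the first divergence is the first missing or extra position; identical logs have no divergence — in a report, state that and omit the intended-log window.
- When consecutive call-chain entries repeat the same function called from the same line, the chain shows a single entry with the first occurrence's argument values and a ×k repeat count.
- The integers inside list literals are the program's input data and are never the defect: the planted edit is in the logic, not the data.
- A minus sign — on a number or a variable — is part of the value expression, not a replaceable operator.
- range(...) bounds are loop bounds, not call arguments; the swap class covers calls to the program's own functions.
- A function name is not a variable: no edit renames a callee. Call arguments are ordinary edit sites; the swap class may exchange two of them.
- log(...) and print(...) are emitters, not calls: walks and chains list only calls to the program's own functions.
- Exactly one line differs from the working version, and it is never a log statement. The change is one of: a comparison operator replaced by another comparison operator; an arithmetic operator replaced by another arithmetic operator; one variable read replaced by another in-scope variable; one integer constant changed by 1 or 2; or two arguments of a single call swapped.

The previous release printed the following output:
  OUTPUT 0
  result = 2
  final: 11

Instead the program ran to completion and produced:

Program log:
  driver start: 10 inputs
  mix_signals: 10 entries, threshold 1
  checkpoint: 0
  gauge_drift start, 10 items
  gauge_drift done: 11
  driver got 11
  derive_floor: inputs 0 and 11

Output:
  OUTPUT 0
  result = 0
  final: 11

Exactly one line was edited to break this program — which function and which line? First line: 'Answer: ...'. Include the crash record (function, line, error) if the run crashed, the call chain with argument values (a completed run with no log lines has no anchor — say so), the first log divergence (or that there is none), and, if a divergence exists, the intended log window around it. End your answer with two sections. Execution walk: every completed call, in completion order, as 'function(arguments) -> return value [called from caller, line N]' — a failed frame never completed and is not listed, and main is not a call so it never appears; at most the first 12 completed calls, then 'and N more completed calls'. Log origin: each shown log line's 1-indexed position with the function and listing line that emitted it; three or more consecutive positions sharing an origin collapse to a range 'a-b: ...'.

Answer: the defect is in tally_events at line 10.
The tell: The log first diverges at position 3: the faulty run prints 'checkpoint: 0' where the working version prints 'checkpoint: 2'.
Call chain: main -> derive_floor(0, 11) (called at line 35).
First divergence: position 3; shown 'checkpoint: 0' vs intended 'checkpoint: 2'.
Intended log window:
  1: driver start: 10 inputs
  2: mix_signals: 10 entries, threshold 1
  3: checkpoint: 2
  4: gauge_drift start, 10 items
Execution walk:
  mix_signals([11, 9, 3, 4, 5, 1, 2, 4, 1, 6], 1) -> 5  [called from tally_events, line 8]
  tally_events([11, 9, 3, 4, 5, 1, 2, 4, 1, 6], 1) -> 0  [called from main, line 31]
  gauge_drift([11, 9, 3, 4, 5, 1, 2, 4, 1, 6]) -> 11  [called from main, line 33]
  derive_floor(0, 11) -> 0  [called from main, line 35]
Log line origins:
  1 — main, line 30
  2 — mix_signals, line 2
  3 — main, line 32
  4 — gauge_drift, line 13
  5 — gauge_drift, line 18
  6 — main, line 34
  7 — derive_floor, line 22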